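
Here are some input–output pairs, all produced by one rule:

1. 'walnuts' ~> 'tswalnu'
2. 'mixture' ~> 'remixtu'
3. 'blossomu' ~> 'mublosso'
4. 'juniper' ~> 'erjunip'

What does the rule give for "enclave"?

The transformation: move the last 2 characters to the front (rotate right by 2).
Doing the same to "enclave": "veencla".

veencla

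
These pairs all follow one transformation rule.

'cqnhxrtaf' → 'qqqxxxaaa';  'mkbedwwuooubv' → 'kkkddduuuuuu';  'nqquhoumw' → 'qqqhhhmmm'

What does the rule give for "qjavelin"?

Each output is the input with this applied: keep one character in every 3, starting at position 2 (positions 2nd, 5th, 8th, ...), then repeat every character 3 times.
For "qjavelin", step one produces "jen"; step two turns that into "jjjeeennn".

jjjeeennn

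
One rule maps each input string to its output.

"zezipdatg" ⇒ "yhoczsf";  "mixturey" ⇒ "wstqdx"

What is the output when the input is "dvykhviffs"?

The transformation: delete the first 2 characters, then shift every letter 1 place backward in the alphabet (wrapping around).
Doing the same to "dvykhviffs": "xjguheer".

xjguheer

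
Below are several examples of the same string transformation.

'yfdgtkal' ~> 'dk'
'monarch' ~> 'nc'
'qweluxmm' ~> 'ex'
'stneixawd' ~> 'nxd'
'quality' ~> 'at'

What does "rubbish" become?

bs

The pattern: keep one character in every 3, starting at position 3 (positions 3rd, 6th, 9th, ...).
So "rubbish" becomes "bs".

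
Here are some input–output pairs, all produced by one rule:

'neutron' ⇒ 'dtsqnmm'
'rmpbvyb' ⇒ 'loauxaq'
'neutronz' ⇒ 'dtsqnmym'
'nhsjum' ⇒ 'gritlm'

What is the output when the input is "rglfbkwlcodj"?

The transformation: move the first character to the end, then shift every letter 1 place backward in the alphabet (wrapping around).
Starting from "rglfbkwlcodj": after the first operation, "glfbkwlcodjr"; after the second, "fkeajvkbnciq".
(Check on "neutron": → "eutronn" → "dtsqnmm" ✓)

fkeajvkbnciq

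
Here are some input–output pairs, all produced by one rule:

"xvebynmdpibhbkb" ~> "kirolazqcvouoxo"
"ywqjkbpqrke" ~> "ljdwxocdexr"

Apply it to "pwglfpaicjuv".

The pattern: shift every letter 13 places forward in the alphabet (wrapping around) — i.e. ROT13.
Applying that to "pwglfpaicjuv" gives "cjtyscnvpwhi".

cjtyscnvpwhi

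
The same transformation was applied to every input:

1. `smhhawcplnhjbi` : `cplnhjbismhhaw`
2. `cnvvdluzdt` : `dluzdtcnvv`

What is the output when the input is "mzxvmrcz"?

The pattern: swap the front and back halves of the string, then move the last character to the front.
So "mzxvmrcz" becomes "vmrczmzx".

vmrczmzx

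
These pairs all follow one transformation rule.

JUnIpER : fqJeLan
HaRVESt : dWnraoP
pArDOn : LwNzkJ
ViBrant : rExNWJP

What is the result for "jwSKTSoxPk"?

Looking at the pairs, the operation is to shift every letter 4 places backward in the alphabet (wrapping around), then flip the case of every letter.
Applying both steps to "jwSKTSoxPk": "fsOGPOktLg", then "FSogpoKTlG".

FSogpoKTlG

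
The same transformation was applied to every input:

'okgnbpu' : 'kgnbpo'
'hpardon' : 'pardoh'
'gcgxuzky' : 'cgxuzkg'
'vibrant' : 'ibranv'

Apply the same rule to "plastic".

lastip

The rule is to delete the last character, then move the first character to the end.
For "plastic", step one produces "plasti"; step two turns that into "lastip".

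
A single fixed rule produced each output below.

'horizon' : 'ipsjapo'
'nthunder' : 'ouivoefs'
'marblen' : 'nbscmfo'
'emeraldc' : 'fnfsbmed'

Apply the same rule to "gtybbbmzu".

The pattern: shift every letter 1 place forward in the alphabet (wrapping around).
For "gtybbbmzu" the result is "huzcccnav".

huzcccnav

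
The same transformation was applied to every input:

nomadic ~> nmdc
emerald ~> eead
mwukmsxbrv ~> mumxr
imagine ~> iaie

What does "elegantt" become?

eeat

What's happening: keep every other character starting from the first (positions 1st, 3rd, 5th, ...).
"elegantt" → "eeat".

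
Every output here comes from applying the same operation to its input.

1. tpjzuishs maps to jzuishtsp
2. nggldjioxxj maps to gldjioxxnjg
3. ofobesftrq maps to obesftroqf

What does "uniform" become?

What's happening: swap the first and last characters, then move the first 2 characters to the end (rotate left by 2).
Working it through for "uniform": intermediate "mniforu", final "iforumn".

iforumn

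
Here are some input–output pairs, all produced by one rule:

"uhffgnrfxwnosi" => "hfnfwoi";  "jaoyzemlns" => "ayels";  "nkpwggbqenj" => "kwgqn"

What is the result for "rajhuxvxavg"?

In each case the input is transformed by: keep every other character starting from the second (positions 2nd, 4th, 6th, ...).
For "rajhuxvxavg" the result is "ahxxv".

ahxxv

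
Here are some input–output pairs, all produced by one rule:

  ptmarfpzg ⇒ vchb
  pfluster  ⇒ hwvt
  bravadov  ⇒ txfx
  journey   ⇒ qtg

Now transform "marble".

cdg

The transformation: keep every other character starting from the second (positions 2nd, 4th, 6th, ...), then shift every letter 2 places forward in the alphabet (wrapping around).
Starting from "marble": after the first operation, "abe"; after the second, "cdg".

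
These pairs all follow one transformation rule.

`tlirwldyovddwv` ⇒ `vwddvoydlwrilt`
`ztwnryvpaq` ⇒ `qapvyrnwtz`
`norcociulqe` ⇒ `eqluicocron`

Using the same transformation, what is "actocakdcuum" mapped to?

muucdkacotca

What's happening: reverse the string.
For "actocakdcuum" the result is "muucdkacotca".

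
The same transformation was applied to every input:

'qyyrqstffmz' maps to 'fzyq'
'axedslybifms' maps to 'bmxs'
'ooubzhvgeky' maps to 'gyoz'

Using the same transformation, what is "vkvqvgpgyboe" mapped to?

gokv

In each case the input is transformed by: keep one character in every 3, starting at position 2 (positions 2nd, 5th, 8th, ...), then swap the front and back halves of the string.
Starting from "vkvqvgpgyboe": after the first operation, "kvgo"; after the second, "gokv".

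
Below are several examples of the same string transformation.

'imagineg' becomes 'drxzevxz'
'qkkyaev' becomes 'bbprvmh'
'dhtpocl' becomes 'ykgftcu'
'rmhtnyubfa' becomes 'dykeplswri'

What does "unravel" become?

Looking at the pairs, the operation is to shift every letter 9 places backward in the alphabet (wrapping around), then move the first character to the end.
On "unravel" that produces "eirmvcl".

eirmvcl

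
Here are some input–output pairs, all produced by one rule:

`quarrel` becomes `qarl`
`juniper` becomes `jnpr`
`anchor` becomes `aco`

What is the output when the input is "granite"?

The rule is to keep every other character starting from the first (positions 1st, 3rd, 5th, ...).
On "granite" that produces "gaie".

gaie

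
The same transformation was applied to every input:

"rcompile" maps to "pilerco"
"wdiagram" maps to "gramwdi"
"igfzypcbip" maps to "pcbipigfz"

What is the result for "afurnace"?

naceafu

The rule is to swap the front and back halves of the string, then delete the last character.
"afurnace" → "naceafur" → "naceafu".
(Check on "rcompile": → "pilercom" → "pilerco" ✓)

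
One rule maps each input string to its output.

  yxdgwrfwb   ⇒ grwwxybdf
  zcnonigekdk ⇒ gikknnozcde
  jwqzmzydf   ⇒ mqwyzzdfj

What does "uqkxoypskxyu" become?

Each output is the input with this applied: sort the characters into alphabetical order, then move the first 3 characters to the end (rotate left by 3).
Applying both steps to "uqkxoypskxyu": "kkopqsuuxxyy", then "pqsuuxxyykko".

pqsuuxxyykko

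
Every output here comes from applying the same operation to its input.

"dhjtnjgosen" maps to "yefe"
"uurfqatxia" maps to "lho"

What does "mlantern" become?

Rule — shift every letter 9 places backward in the alphabet (wrapping around), then keep one character in every 3, starting at position 2 (positions 2nd, 5th, 8th, ...).
On "mlantern": the first step gives "dcrekvie", and the second then gives "cke".

cke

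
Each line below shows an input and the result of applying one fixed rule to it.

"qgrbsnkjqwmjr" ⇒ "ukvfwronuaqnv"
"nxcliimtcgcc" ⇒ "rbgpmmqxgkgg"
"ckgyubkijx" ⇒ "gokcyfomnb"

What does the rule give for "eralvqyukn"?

ivepzucyor

In each case the input is transformed by: shift every letter 4 places forward in the alphabet (wrapping around).
So "eralvqyukn" becomes "ivepzucyor".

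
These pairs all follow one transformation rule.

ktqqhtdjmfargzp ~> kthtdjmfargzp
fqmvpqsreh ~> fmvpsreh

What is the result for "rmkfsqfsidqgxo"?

In each case the input is transformed by: remove every "q".
So "rmkfsqfsidqgxo" becomes "rmkfsfsidgxo".

rmkfsfsidgxo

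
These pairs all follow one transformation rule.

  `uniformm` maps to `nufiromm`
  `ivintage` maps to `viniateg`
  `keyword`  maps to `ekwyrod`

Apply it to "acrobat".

caorabt

Rule — swap each adjacent pair of characters (1↔2, 3↔4, ...).
Doing the same to "acrobat": "caorabt".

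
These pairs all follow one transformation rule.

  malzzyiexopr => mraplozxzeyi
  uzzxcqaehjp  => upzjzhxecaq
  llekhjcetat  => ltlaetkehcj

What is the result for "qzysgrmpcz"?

qzzcypsmgr

Each output is the input with this applied: take characters alternately from the front and the back (1st, last, 2nd, 2nd-last, ...).
On "qzysgrmpcz" that produces "qzzcypsmgr".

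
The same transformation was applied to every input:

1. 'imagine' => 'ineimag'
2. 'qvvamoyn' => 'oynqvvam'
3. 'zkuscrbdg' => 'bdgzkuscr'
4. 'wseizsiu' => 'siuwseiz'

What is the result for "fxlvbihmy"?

hmyfxlvbi

Rule — move the last 3 characters to the front (rotate right by 3).
Applying that to "fxlvbihmy" gives "hmyfxlvbi".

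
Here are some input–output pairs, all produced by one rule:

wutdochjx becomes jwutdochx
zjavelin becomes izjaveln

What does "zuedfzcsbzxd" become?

Looking at the pairs, the operation is to move the last character to the front, then swap the first and last characters.
So "zuedfzcsbzxd" becomes "xzuedfzcsbzd".
(Check on "zjavelin": → "nzjaveli" → "izjaveln" ✓)

xzuedfzcsbzd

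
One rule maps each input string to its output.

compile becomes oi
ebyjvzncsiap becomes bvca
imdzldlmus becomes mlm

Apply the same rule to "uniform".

The transformation: keep one character in every 3, starting at position 2 (positions 2nd, 5th, 8th, ...).
For "uniform" the result is "no".

no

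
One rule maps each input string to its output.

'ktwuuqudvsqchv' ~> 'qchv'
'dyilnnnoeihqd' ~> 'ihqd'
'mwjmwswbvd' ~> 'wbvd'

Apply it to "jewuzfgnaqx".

naqx

What's happening: keep only the last 4 characters.
Applying that to "jewuzfgnaqx" gives "naqx".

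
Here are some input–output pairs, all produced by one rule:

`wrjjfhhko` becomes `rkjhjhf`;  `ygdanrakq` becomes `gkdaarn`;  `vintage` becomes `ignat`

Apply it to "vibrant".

inbar

In each case the input is transformed by: take characters alternately from the front and the back (1st, last, 2nd, 2nd-last, ...), then delete the first 2 characters.
Starting from "vibrant": after the first operation, "vtinbar"; after the second, "inbar".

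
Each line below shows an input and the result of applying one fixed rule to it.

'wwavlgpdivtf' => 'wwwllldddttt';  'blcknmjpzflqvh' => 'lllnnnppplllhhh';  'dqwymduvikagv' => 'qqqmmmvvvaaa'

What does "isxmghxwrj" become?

The transformation: keep one character in every 3, starting at position 2 (positions 2nd, 5th, 8th, ...), then repeat every character 3 times.
Applying that to "isxmghxwrj" gives "sssgggwww".

sssgggwww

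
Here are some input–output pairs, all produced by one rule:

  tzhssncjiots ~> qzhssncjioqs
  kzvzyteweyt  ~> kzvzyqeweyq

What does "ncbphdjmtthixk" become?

ncbphdjmqqhixk

The rule is to replace every "t" with "q".
Doing the same to "ncbphdjmtthixk": "ncbphdjmqqhixk".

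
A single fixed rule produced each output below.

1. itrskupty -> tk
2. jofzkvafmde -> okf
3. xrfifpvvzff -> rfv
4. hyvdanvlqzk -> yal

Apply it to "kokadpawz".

The rule is to delete the last 2 characters, then keep one character in every 3, starting at position 2 (positions 2nd, 5th, 8th, ...).
"kokadpawz" → "kokadpa" → "od".

od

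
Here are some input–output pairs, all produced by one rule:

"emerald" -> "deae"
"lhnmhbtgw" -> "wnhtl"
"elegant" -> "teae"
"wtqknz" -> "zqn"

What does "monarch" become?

The rule is to swap the first and last characters, then keep every other character starting from the first (positions 1st, 3rd, 5th, ...).
Applying both steps to "monarch": "honarcm", then "hnrm".

hnrm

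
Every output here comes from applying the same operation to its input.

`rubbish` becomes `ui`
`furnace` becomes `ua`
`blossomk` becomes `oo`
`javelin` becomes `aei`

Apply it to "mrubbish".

Each output is the input with this applied: delete the last character, then keep only the vowels.
Starting from "mrubbish": after the first operation, "mrubbis"; after the second, "ui".

ui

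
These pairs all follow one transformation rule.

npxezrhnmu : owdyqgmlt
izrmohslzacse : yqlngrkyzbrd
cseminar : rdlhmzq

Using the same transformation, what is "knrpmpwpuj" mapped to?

mqolovoti

Rule — delete the first character, then shift every letter 1 place backward in the alphabet (wrapping around).
On "knrpmpwpuj" that produces "mqolovoti".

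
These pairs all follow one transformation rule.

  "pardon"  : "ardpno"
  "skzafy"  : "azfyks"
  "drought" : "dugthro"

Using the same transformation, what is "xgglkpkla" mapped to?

axgpglklk

Rule — sort the characters into alphabetical order, then take characters alternately from the front and the back (1st, last, 2nd, 2nd-last, ...).
Starting from "xgglkpkla": after the first operation, "aggkkllpx"; after the second, "axgpglklk".
(Check on "pardon": → "adnopr" → "ardpno" ✓)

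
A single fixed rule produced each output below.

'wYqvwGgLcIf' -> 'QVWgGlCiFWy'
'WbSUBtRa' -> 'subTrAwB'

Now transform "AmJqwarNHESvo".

The transformation: flip the case of every letter, then move the first 2 characters to the end (rotate left by 2).
"AmJqwarNHESvo" → "jQWARnhesVOaM".

jQWARnhesVOaM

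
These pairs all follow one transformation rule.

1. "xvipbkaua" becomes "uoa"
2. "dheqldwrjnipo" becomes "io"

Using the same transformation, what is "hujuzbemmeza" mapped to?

ia

Looking at the pairs, the operation is to shift every letter 1 place backward in the alphabet (wrapping around), then keep only the vowels.
On "hujuzbemmeza" that produces "ia".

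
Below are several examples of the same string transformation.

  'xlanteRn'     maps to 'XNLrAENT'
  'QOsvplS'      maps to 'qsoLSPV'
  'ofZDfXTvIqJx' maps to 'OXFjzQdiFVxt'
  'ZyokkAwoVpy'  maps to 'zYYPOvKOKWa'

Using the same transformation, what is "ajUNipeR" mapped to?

The pattern: take characters alternately from the front and the back (1st, last, 2nd, 2nd-last, ...), then flip the case of every letter.
On "ajUNipeR": the first step gives "aRjeUpNi", and the second then gives "ArJEuPnI".

ArJEuPnI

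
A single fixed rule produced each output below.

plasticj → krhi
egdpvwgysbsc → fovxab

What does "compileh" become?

nokg

Rule — keep every other character starting from the second (positions 2nd, 4th, 6th, ...), then shift every letter 1 place backward in the alphabet (wrapping around).
Starting from "compileh": after the first operation, "oplh"; after the second, "nokg".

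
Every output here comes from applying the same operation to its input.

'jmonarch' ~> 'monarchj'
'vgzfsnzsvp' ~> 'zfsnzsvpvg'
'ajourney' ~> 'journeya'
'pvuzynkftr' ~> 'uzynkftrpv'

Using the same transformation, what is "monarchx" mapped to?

onarchxm

The pattern: swap the front and back halves of the string, then move the last 3 characters to the front (rotate right by 3).
Applying both steps to "monarchx": "rchxmona", then "onarchxm".
(Check on "ajourney": → "rneyajou" → "journeya" ✓)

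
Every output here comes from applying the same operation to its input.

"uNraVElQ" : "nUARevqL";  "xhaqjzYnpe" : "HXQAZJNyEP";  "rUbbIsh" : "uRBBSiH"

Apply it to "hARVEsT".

aHvrSet

In each case the input is transformed by: swap each adjacent pair of characters (1↔2, 3↔4, ...), then flip the case of every letter.
"hARVEsT" → "AhVRsET" → "aHvrSet".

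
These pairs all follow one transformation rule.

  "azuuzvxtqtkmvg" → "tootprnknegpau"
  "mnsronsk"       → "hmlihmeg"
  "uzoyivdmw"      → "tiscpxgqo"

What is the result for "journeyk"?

Each output is the input with this applied: shift every letter 6 places backward in the alphabet (wrapping around), then move the first character to the end.
For "journeyk", step one produces "diolhyse"; step two turns that into "iolhysed".

iolhysed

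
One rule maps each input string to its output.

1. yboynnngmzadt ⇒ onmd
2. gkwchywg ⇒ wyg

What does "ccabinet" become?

The pattern: move the first character to the end, then keep one character in every 3, starting at position 2 (positions 2nd, 5th, 8th, ...).
Applying both steps to "ccabinet": "cabinetc", then "anc".

anc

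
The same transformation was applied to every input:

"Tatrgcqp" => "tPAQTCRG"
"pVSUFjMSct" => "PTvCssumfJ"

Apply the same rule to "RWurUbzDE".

rewdUZRBu

The pattern: flip the case of every letter, then take characters alternately from the front and the back (1st, last, 2nd, 2nd-last, ...).
"RWurUbzDE" → "rewdUZRBu".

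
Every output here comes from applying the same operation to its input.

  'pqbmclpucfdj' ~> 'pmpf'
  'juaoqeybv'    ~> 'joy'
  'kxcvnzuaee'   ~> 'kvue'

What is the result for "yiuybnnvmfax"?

What's happening: keep one character in every 3, starting at position 1 (positions 1st, 4th, 7th, ...).
"yiuybnnvmfax" → "yynf".

yynf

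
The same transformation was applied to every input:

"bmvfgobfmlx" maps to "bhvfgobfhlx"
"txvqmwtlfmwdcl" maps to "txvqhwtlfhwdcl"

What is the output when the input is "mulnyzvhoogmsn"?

The pattern: replace every "m" with "h".
For "mulnyzvhoogmsn" the result is "hulnyzvhooghsn".

hulnyzvhooghsn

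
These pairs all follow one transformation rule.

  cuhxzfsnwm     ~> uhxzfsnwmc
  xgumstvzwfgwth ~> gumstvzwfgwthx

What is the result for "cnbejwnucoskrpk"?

nbejwnucoskrpkc

Rule — move the first character to the end.
"cnbejwnucoskrpk" → "nbejwnucoskrpkc".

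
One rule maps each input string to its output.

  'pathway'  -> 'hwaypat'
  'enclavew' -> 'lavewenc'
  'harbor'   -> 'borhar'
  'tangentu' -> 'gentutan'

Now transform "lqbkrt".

Rule — move the first 3 characters to the end (rotate left by 3).
Applying that to "lqbkrt" gives "krtlqb".

krtlqb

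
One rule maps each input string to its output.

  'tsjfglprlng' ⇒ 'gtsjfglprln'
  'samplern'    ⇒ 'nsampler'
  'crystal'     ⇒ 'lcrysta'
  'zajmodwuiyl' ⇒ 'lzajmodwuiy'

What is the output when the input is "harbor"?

rharbo

Each output is the input with this applied: move the last character to the front.
Doing the same to "harbor": "rharbo".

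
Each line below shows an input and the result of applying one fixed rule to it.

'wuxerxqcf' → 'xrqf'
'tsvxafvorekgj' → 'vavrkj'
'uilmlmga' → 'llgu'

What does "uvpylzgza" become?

plga

The rule is to move the first character to the end, then keep every other character starting from the second (positions 2nd, 4th, 6th, ...).
Working it through for "uvpylzgza": intermediate "vpylzgzau", final "plga".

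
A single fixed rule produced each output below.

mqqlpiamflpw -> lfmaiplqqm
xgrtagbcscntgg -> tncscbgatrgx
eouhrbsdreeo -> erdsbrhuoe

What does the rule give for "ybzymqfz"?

Looking at the pairs, the operation is to delete the last 2 characters, then reverse the string.
Starting from "ybzymqfz": after the first operation, "ybzymq"; after the second, "qmyzby".

qmyzby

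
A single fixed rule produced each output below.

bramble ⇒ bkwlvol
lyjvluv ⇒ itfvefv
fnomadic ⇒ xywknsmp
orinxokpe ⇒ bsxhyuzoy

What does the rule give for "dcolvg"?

myvfqn

Each output is the input with this applied: shift every letter 10 places forward in the alphabet (wrapping around), then move the first character to the end.
On "dcolvg": the first step gives "nmyvfq", and the second then gives "myvfqn".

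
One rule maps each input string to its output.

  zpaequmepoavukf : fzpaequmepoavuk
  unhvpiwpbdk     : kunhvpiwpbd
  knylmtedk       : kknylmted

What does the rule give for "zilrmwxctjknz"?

The rule is to move the last character to the front.
"zilrmwxctjknz" → "zzilrmwxctjkn".

zzilrmwxctjkn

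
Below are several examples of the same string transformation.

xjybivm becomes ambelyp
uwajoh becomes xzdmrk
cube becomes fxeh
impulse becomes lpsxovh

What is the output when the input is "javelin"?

Each output is the input with this applied: shift every letter 3 places forward in the alphabet (wrapping around).
"javelin" → "mdyholq".

mdyholq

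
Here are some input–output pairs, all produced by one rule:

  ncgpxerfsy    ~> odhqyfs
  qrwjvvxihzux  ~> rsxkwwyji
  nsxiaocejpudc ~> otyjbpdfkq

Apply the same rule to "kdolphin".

Rule — shift every letter 1 place forward in the alphabet (wrapping around), then delete the last 3 characters.
For "kdolphin", step one produces "lepmqijo"; step two turns that into "lepmq".

lepmq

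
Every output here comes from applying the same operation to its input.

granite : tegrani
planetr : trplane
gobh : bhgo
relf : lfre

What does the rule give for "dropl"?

Looking at the pairs, the operation is to move the last 2 characters to the front (rotate right by 2).
Applying that to "dropl" gives "pldro".

pldro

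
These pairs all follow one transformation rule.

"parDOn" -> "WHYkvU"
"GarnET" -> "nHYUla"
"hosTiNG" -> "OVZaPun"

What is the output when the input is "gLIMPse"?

What's happening: flip the case of every letter, then shift every letter 7 places forward in the alphabet (wrapping around).
Doing the same to "gLIMPse": "NsptwZL".
(Check on "hosTiNG": → "HOStIng" → "OVZaPun" ✓)

NsptwZL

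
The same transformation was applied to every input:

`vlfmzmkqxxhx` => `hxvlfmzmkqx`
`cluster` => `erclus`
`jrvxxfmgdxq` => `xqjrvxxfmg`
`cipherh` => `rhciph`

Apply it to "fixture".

refixt

Each output is the input with this applied: move the last 3 characters to the front (rotate right by 3), then delete the first character.
For "fixture" the result is "refixt".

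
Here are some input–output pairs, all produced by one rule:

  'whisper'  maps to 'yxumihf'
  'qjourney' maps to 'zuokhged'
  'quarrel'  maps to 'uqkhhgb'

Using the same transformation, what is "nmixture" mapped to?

yunkjhdc

Rule — shift every letter 10 places backward in the alphabet (wrapping around), then sort the characters into reverse alphabetical order.
Starting from "nmixture": after the first operation, "dcynjkhu"; after the second, "yunkjhdc".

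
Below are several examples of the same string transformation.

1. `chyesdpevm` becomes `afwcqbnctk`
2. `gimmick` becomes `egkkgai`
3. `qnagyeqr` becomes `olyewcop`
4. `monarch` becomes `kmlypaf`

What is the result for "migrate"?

Rule — shift every letter 2 places backward in the alphabet (wrapping around).
On "migrate" that produces "kgepyrc".

kgepyrc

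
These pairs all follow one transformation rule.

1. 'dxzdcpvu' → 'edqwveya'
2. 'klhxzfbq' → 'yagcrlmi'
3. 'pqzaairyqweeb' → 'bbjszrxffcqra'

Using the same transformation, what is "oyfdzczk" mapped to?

Each output is the input with this applied: shift every letter 1 place forward in the alphabet (wrapping around), then move the first 3 characters to the end (rotate left by 3).
"oyfdzczk" → "pzgeadal" → "eadalpzg".

eadalpzg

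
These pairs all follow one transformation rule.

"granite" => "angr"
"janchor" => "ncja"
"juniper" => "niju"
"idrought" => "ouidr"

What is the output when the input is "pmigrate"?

grpmi

In each case the input is transformed by: delete the last 3 characters, then move the last 2 characters to the front (rotate right by 2).
Working it through for "pmigrate": intermediate "pmigr", final "grpmi".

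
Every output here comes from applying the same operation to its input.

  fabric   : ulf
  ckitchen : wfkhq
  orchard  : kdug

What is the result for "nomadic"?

The rule is to delete the first 3 characters, then shift every letter 3 places forward in the alphabet (wrapping around).
Applying both steps to "nomadic": "adic", then "dglf".

dglf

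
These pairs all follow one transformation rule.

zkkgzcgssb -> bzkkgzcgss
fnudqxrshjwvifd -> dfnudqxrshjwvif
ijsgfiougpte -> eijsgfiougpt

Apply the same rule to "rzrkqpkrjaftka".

The pattern: move the last character to the front.
Doing the same to "rzrkqpkrjaftka": "arzrkqpkrjaftk".

arzrkqpkrjaftk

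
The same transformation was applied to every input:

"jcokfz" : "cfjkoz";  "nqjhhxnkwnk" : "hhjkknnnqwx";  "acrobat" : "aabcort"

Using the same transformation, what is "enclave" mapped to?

What's happening: sort the characters into alphabetical order.
Doing the same to "enclave": "aceelnv".

aceelnv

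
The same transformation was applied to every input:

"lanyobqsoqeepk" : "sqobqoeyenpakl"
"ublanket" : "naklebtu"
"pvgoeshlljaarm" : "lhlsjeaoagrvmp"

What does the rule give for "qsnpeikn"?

What's happening: swap the front and back halves of the string, then take characters alternately from the front and the back (1st, last, 2nd, 2nd-last, ...).
Working it through for "qsnpeikn": intermediate "eiknqsnp", final "epinksnq".

epinksnq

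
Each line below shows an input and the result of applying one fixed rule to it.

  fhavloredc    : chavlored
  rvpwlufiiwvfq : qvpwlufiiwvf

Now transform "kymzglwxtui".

The rule is to delete the first character, then move the last character to the front.
"kymzglwxtui" → "iymzglwxtu".

iymzglwxtu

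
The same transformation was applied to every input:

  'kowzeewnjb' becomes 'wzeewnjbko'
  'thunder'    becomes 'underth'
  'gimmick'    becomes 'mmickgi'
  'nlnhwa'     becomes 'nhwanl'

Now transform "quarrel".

arrelqu

Looking at the pairs, the operation is to move the first 2 characters to the end (rotate left by 2).
Doing the same to "quarrel": "arrelqu".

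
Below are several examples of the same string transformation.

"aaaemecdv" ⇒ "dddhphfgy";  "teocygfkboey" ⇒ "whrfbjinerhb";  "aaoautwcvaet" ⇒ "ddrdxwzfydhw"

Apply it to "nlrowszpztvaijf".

qourzvcscwydlmi

In each case the input is transformed by: shift every letter 3 places forward in the alphabet (wrapping around).
For "nlrowszpztvaijf" the result is "qourzvcscwydlmi".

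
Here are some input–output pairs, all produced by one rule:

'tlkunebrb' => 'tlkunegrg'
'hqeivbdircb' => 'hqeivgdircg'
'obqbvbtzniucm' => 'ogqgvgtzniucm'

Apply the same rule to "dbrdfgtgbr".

dgrdfgtggr

Rule — replace every "b" with "g".
So "dbrdfgtgbr" becomes "dgrdfgtggr".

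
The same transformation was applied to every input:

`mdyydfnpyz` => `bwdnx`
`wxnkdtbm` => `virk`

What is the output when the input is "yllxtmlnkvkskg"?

Each output is the input with this applied: shift every letter 2 places backward in the alphabet (wrapping around), then keep every other character starting from the second (positions 2nd, 4th, 6th, ...).
Starting from "yllxtmlnkvkskg": after the first operation, "wjjvrkjlitiqie"; after the second, "jvkltqe".

jvkltqe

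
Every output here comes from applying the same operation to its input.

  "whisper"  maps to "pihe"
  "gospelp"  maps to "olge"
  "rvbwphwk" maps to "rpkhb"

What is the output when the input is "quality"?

qlia

What's happening: sort the characters into reverse alphabetical order, then delete the first 3 characters.
Applying both steps to "quality": "yutqlia", then "qlia".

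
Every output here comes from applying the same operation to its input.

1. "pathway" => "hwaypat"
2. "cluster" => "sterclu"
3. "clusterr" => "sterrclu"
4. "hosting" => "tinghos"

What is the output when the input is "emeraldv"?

Looking at the pairs, the operation is to move the first 3 characters to the end (rotate left by 3).
Applying that to "emeraldv" gives "raldveme".

raldveme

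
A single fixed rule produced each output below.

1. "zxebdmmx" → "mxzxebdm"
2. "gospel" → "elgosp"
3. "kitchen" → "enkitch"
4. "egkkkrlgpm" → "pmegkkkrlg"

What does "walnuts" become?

Rule — move the last 2 characters to the front (rotate right by 2).
So "walnuts" becomes "tswalnu".

tswalnu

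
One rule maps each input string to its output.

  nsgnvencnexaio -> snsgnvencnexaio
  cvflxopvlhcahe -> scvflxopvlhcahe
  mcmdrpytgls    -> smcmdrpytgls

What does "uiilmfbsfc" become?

suiilmfbsfc

In each case the input is transformed by: prepend "s".
On "uiilmfbsfc" that produces "suiilmfbsfc".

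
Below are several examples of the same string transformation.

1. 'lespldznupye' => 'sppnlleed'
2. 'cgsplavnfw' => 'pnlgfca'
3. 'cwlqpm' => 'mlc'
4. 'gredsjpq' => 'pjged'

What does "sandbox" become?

Looking at the pairs, the operation is to sort the characters into reverse alphabetical order, then delete the first 3 characters.
For "sandbox", step one produces "xsondba"; step two turns that into "ndba".

ndba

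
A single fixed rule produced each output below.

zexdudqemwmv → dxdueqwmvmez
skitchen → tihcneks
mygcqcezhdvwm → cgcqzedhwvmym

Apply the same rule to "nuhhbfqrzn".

The pattern: swap each adjacent pair of characters (1↔2, 3↔4, ...), then move the first 2 characters to the end (rotate left by 2).
"nuhhbfqrzn" → "unhhfbrqnz" → "hhfbrqnzun".

hhfbrqnzun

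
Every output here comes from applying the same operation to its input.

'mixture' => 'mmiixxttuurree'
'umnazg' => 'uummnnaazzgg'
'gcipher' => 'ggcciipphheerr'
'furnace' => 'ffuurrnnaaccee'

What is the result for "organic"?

Each output is the input with this applied: double every character.
Doing the same to "organic": "oorrggaanniicc".

oorrggaanniicc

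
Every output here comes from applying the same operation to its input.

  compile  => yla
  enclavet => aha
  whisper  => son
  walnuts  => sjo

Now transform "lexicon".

Looking at the pairs, the operation is to shift every letter 4 places backward in the alphabet (wrapping around), then keep one character in every 3, starting at position 1 (positions 1st, 4th, 7th, ...).
On "lexicon" that produces "hej".

hej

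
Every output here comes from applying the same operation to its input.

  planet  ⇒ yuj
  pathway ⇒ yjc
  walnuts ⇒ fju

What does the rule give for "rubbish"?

adk

The transformation: shift every letter 9 places forward in the alphabet (wrapping around), then keep only the first 3 characters.
For "rubbish", step one produces "adkkrbq"; step two turns that into "adk".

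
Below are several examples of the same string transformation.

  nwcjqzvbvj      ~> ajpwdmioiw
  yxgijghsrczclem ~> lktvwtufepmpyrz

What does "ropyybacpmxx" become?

In each case the input is transformed by: shift every letter 13 places forward in the alphabet (wrapping around) — i.e. ROT13.
"ropyybacpmxx" → "ebcllonpczkk".

ebcllonpczkk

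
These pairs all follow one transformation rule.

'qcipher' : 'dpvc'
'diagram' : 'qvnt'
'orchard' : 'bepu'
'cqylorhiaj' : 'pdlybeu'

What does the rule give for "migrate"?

The transformation: shift every letter 13 places forward in the alphabet (wrapping around) — i.e. ROT13, then delete the last 3 characters.
Working it through for "migrate": intermediate "zvtengr", final "zvte".
(Check on "diagram": → "qvntenz" → "qvnt" ✓)

zvte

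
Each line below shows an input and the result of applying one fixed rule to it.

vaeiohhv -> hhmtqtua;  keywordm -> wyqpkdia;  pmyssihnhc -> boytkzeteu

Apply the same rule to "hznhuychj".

The rule is to take characters alternately from the front and the back (1st, last, 2nd, 2nd-last, ...), then shift every letter 12 places forward in the alphabet (wrapping around).
Starting from "hznhuychj": after the first operation, "hjzhnchyu"; after the second, "tvltzotkg".
(Check on "pmyssihnhc": → "pcmhynshsi" → "boytkzeteu" ✓)

tvltzotkg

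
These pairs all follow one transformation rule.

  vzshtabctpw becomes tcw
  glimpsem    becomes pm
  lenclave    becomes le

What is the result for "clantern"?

What's happening: keep one character in every 3, starting at position 2 (positions 2nd, 5th, 8th, ...), then delete the first character.
Starting from "clantern": after the first operation, "ltn"; after the second, "tn".

tn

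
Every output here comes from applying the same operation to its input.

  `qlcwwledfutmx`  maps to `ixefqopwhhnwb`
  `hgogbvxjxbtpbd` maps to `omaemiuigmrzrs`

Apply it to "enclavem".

The rule is to shift every letter 11 places forward in the alphabet (wrapping around), then reverse the string.
Applying both steps to "enclavem": "pynwlgpx", then "xpglwnyp".

xpglwnyp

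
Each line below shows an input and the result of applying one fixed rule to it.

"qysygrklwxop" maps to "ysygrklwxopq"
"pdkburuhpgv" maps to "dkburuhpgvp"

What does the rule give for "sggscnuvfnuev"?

The pattern: move the first character to the end.
For "sggscnuvfnuev" the result is "ggscnuvfnuevs".

ggscnuvfnuevs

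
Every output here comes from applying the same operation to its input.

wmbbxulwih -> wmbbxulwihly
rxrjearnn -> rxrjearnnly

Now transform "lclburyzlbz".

lclburyzlbzly

Rule — append "ly".
Applying that to "lclburyzlbz" gives "lclburyzlbzly".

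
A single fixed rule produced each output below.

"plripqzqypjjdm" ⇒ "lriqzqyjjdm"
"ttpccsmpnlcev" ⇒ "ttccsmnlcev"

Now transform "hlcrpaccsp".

In each case the input is transformed by: remove every "p".
So "hlcrpaccsp" becomes "hlcraccs".

hlcraccs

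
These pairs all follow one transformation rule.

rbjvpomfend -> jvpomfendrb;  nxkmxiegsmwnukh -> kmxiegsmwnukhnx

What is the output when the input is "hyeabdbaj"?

eabdbajhy

What's happening: move the first 2 characters to the end (rotate left by 2).
Applying that to "hyeabdbaj" gives "eabdbajhy".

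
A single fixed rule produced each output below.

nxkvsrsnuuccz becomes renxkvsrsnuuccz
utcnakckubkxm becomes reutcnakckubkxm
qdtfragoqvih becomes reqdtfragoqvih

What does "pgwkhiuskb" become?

repgwkhiuskb

Looking at the pairs, the operation is to prepend "re".
Applying that to "pgwkhiuskb" gives "repgwkhiuskb".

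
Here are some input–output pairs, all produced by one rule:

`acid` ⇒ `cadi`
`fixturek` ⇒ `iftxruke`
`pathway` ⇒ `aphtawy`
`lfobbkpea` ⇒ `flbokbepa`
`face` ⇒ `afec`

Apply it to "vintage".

In each case the input is transformed by: swap each adjacent pair of characters (1↔2, 3↔4, ...).
So "vintage" becomes "ivtngae".

ivtngae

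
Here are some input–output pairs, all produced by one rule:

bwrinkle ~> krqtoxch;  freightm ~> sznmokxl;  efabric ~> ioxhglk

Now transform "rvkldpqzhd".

jnfwvjrqbx

The transformation: reverse the string, then shift every letter 6 places forward in the alphabet (wrapping around).
On "rvkldpqzhd": the first step gives "dhzqpdlkvr", and the second then gives "jnfwvjrqbx".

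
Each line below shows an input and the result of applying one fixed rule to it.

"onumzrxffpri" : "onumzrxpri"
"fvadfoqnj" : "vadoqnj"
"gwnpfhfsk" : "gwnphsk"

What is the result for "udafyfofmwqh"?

The pattern: remove every "f".
Doing the same to "udafyfofmwqh": "udayomwqh".

udayomwqh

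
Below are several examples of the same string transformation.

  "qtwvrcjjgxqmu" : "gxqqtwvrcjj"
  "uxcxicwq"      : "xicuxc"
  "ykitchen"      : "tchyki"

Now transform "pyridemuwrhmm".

wrhpyridemu

The transformation: delete the last 2 characters, then move the last 3 characters to the front (rotate right by 3).
Working it through for "pyridemuwrhmm": intermediate "pyridemuwrh", final "wrhpyridemu".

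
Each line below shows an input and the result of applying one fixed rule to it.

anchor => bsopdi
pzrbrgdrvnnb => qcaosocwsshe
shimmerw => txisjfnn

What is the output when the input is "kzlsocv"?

lwadmpt

The transformation: shift every letter 1 place forward in the alphabet (wrapping around), then take characters alternately from the front and the back (1st, last, 2nd, 2nd-last, ...).
Doing the same to "kzlsocv": "lwadmpt".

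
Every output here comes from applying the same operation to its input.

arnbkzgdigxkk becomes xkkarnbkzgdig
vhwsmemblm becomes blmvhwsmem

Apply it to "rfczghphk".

Each output is the input with this applied: move the last 3 characters to the front (rotate right by 3).
So "rfczghphk" becomes "phkrfczgh".

phkrfczgh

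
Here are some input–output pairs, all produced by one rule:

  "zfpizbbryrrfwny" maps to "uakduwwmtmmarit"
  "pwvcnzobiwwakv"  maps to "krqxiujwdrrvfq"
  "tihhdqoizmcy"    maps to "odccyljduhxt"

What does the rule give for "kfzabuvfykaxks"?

fauvwpqatfvsfn

The rule is to shift every letter 5 places backward in the alphabet (wrapping around).
So "kfzabuvfykaxks" becomes "fauvwpqatfvsfn".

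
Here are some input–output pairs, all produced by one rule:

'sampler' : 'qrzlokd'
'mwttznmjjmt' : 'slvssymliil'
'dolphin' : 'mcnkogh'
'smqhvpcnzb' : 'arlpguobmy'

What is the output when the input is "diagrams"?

What's happening: move the last character to the front, then shift every letter 1 place backward in the alphabet (wrapping around).
"diagrams" → "sdiagram" → "rchzfqzl".
(Check on "smqhvpcnzb": → "bsmqhvpcnz" → "arlpguobmy" ✓)

rchzfqzl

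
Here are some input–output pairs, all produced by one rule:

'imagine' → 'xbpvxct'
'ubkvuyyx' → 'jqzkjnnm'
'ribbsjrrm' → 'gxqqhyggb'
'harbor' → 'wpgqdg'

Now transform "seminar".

htbxcpg

In each case the input is transformed by: shift every letter 11 places backward in the alphabet (wrapping around).
"seminar" → "htbxcpg".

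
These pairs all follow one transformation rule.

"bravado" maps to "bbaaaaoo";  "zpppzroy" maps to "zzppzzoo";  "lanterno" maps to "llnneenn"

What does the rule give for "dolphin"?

ddllhhnn

The rule is to keep every other character starting from the first (positions 1st, 3rd, 5th, ...), then double every character.
Working it through for "dolphin": intermediate "dlhn", final "ddllhhnn".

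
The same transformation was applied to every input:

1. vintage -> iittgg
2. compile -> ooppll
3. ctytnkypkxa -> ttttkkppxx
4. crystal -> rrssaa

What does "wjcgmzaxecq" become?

The rule is to keep every other character starting from the second (positions 2nd, 4th, 6th, ...), then double every character.
On "wjcgmzaxecq": the first step gives "jgzxc", and the second then gives "jjggzzxxcc".

jjggzzxxcc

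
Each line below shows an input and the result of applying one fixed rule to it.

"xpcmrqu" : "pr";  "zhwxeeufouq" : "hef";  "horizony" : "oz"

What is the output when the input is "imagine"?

Each output is the input with this applied: move the last character to the front, then keep one character in every 3, starting at position 3 (positions 3rd, 6th, 9th, ...).
For "imagine", step one produces "eimagin"; step two turns that into "mi".

mi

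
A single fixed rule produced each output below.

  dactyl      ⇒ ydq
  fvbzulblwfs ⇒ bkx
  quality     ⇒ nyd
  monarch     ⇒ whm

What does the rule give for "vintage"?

The pattern: shift every letter 5 places forward in the alphabet (wrapping around), then keep only the last 3 characters.
Applying both steps to "vintage": "ansyflj", then "flj".

flj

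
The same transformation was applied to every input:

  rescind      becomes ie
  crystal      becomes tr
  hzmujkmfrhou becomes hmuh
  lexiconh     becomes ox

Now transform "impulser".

sp

The pattern: reverse the string, then keep one character in every 3, starting at position 3 (positions 3rd, 6th, 9th, ...).
Applying both steps to "impulser": "reslupmi", then "sp".
(Check on "hzmujkmfrhou": → "uohrfmkjumzh" → "hmuh" ✓)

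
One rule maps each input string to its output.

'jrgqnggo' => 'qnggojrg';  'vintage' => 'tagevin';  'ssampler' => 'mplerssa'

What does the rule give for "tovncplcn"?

The pattern: move the first 3 characters to the end (rotate left by 3).
Applying that to "tovncplcn" gives "ncplcntov".

ncplcntov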